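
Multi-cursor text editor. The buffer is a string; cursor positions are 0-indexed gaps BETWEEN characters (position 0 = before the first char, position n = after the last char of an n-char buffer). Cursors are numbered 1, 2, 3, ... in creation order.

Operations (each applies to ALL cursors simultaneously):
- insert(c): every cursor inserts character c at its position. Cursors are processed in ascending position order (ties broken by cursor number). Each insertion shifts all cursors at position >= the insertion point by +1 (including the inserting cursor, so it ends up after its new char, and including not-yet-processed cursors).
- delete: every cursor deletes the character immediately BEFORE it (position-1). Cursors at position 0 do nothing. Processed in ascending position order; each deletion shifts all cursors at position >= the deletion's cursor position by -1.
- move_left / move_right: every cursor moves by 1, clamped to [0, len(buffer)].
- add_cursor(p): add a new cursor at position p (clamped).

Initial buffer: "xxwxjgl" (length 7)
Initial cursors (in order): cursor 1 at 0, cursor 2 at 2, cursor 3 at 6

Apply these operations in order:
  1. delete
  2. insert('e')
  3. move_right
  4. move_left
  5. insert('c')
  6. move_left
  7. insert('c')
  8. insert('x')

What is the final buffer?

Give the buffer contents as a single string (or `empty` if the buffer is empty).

After op 1 (delete): buffer="xwxjl" (len 5), cursors c1@0 c2@1 c3@4, authorship .....
After op 2 (insert('e')): buffer="exewxjel" (len 8), cursors c1@1 c2@3 c3@7, authorship 1.2...3.
After op 3 (move_right): buffer="exewxjel" (len 8), cursors c1@2 c2@4 c3@8, authorship 1.2...3.
After op 4 (move_left): buffer="exewxjel" (len 8), cursors c1@1 c2@3 c3@7, authorship 1.2...3.
After op 5 (insert('c')): buffer="ecxecwxjecl" (len 11), cursors c1@2 c2@5 c3@10, authorship 11.22...33.
After op 6 (move_left): buffer="ecxecwxjecl" (len 11), cursors c1@1 c2@4 c3@9, authorship 11.22...33.
After op 7 (insert('c')): buffer="eccxeccwxjeccl" (len 14), cursors c1@2 c2@6 c3@12, authorship 111.222...333.
After op 8 (insert('x')): buffer="ecxcxecxcwxjecxcl" (len 17), cursors c1@3 c2@8 c3@15, authorship 1111.2222...3333.

Answer: ecxcxecxcwxjecxcl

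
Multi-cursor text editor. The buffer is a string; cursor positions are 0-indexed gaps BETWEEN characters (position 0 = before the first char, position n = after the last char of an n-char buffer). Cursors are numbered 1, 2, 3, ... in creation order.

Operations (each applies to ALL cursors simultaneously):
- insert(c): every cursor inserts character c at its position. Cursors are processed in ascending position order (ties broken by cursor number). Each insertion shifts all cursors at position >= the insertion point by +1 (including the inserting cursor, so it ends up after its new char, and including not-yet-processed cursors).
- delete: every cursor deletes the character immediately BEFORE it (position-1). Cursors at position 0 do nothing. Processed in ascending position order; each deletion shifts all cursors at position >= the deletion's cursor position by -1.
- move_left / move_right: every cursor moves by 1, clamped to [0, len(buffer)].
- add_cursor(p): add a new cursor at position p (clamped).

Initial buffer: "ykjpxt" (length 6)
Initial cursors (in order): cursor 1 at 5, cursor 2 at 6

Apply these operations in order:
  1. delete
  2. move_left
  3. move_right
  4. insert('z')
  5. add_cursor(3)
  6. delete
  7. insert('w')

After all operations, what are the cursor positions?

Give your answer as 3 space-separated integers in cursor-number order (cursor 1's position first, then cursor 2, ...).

After op 1 (delete): buffer="ykjp" (len 4), cursors c1@4 c2@4, authorship ....
After op 2 (move_left): buffer="ykjp" (len 4), cursors c1@3 c2@3, authorship ....
After op 3 (move_right): buffer="ykjp" (len 4), cursors c1@4 c2@4, authorship ....
After op 4 (insert('z')): buffer="ykjpzz" (len 6), cursors c1@6 c2@6, authorship ....12
After op 5 (add_cursor(3)): buffer="ykjpzz" (len 6), cursors c3@3 c1@6 c2@6, authorship ....12
After op 6 (delete): buffer="ykp" (len 3), cursors c3@2 c1@3 c2@3, authorship ...
After op 7 (insert('w')): buffer="ykwpww" (len 6), cursors c3@3 c1@6 c2@6, authorship ..3.12

Answer: 6 6 3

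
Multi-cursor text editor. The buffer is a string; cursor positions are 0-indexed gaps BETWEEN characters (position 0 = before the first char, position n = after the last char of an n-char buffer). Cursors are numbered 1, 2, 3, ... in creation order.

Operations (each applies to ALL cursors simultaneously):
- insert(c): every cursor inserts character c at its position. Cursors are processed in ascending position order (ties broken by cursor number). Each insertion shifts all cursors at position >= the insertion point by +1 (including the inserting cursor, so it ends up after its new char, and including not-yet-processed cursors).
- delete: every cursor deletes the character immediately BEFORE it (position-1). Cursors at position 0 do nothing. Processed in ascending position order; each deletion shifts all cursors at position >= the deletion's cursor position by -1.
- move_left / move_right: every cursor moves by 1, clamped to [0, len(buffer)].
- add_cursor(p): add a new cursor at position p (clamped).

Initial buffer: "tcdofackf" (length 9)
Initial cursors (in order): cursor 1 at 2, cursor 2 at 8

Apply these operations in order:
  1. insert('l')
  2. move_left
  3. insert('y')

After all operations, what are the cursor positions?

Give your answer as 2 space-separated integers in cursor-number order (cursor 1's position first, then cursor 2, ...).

After op 1 (insert('l')): buffer="tcldofacklf" (len 11), cursors c1@3 c2@10, authorship ..1......2.
After op 2 (move_left): buffer="tcldofacklf" (len 11), cursors c1@2 c2@9, authorship ..1......2.
After op 3 (insert('y')): buffer="tcyldofackylf" (len 13), cursors c1@3 c2@11, authorship ..11......22.

Answer: 3 11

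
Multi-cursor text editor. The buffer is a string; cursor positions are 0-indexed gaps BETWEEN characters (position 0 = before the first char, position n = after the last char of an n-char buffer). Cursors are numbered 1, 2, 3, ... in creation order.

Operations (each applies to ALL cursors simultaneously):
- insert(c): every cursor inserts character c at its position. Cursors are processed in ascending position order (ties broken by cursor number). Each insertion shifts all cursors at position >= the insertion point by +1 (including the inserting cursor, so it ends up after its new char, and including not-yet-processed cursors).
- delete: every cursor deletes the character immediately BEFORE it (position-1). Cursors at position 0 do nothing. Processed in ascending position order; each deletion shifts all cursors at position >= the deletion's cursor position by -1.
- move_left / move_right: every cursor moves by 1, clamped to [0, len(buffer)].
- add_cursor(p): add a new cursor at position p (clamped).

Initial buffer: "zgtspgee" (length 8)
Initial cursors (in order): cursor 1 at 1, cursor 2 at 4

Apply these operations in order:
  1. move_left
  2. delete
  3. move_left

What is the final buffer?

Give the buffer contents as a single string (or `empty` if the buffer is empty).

Answer: zgspgee

Derivation:
After op 1 (move_left): buffer="zgtspgee" (len 8), cursors c1@0 c2@3, authorship ........
After op 2 (delete): buffer="zgspgee" (len 7), cursors c1@0 c2@2, authorship .......
After op 3 (move_left): buffer="zgspgee" (len 7), cursors c1@0 c2@1, authorship .......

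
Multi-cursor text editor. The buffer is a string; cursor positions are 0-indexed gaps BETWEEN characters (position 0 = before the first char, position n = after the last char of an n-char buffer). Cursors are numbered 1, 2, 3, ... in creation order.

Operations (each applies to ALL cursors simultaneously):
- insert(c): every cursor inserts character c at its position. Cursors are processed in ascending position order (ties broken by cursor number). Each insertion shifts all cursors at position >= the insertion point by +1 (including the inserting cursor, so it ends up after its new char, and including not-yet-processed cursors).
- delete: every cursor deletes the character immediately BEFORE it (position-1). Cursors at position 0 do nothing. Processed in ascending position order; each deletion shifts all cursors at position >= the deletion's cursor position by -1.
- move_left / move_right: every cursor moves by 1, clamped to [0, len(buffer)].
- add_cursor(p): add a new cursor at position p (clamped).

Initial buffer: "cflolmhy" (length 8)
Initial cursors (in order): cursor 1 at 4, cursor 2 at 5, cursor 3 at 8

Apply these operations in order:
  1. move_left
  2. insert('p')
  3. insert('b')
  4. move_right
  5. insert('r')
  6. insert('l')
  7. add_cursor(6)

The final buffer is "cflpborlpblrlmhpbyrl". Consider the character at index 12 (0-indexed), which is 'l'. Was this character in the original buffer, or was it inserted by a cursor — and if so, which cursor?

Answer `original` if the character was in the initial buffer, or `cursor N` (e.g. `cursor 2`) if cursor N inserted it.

After op 1 (move_left): buffer="cflolmhy" (len 8), cursors c1@3 c2@4 c3@7, authorship ........
After op 2 (insert('p')): buffer="cflpoplmhpy" (len 11), cursors c1@4 c2@6 c3@10, authorship ...1.2...3.
After op 3 (insert('b')): buffer="cflpbopblmhpby" (len 14), cursors c1@5 c2@8 c3@13, authorship ...11.22...33.
After op 4 (move_right): buffer="cflpbopblmhpby" (len 14), cursors c1@6 c2@9 c3@14, authorship ...11.22...33.
After op 5 (insert('r')): buffer="cflpborpblrmhpbyr" (len 17), cursors c1@7 c2@11 c3@17, authorship ...11.122.2..33.3
After op 6 (insert('l')): buffer="cflpborlpblrlmhpbyrl" (len 20), cursors c1@8 c2@13 c3@20, authorship ...11.1122.22..33.33
After op 7 (add_cursor(6)): buffer="cflpborlpblrlmhpbyrl" (len 20), cursors c4@6 c1@8 c2@13 c3@20, authorship ...11.1122.22..33.33
Authorship (.=original, N=cursor N): . . . 1 1 . 1 1 2 2 . 2 2 . . 3 3 . 3 3
Index 12: author = 2

Answer: cursor 2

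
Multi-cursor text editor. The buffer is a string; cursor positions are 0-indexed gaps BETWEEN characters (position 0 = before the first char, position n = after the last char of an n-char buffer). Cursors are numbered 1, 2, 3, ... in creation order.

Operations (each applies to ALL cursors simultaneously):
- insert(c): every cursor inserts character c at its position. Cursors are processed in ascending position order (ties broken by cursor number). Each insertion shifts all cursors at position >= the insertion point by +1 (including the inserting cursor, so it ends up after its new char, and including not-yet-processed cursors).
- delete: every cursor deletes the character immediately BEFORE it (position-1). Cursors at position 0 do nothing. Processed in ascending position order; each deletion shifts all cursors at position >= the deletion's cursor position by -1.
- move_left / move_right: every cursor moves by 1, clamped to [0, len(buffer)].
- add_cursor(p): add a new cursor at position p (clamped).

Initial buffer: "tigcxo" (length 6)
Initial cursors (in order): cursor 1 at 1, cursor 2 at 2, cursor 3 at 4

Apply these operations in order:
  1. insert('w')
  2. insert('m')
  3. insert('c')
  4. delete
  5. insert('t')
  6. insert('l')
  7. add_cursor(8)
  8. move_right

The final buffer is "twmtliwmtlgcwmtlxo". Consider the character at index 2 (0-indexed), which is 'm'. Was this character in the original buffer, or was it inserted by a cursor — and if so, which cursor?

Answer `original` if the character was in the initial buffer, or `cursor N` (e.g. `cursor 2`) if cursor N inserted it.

After op 1 (insert('w')): buffer="twiwgcwxo" (len 9), cursors c1@2 c2@4 c3@7, authorship .1.2..3..
After op 2 (insert('m')): buffer="twmiwmgcwmxo" (len 12), cursors c1@3 c2@6 c3@10, authorship .11.22..33..
After op 3 (insert('c')): buffer="twmciwmcgcwmcxo" (len 15), cursors c1@4 c2@8 c3@13, authorship .111.222..333..
After op 4 (delete): buffer="twmiwmgcwmxo" (len 12), cursors c1@3 c2@6 c3@10, authorship .11.22..33..
After op 5 (insert('t')): buffer="twmtiwmtgcwmtxo" (len 15), cursors c1@4 c2@8 c3@13, authorship .111.222..333..
After op 6 (insert('l')): buffer="twmtliwmtlgcwmtlxo" (len 18), cursors c1@5 c2@10 c3@16, authorship .1111.2222..3333..
After op 7 (add_cursor(8)): buffer="twmtliwmtlgcwmtlxo" (len 18), cursors c1@5 c4@8 c2@10 c3@16, authorship .1111.2222..3333..
After op 8 (move_right): buffer="twmtliwmtlgcwmtlxo" (len 18), cursors c1@6 c4@9 c2@11 c3@17, authorship .1111.2222..3333..
Authorship (.=original, N=cursor N): . 1 1 1 1 . 2 2 2 2 . . 3 3 3 3 . .
Index 2: author = 1

Answer: cursor 1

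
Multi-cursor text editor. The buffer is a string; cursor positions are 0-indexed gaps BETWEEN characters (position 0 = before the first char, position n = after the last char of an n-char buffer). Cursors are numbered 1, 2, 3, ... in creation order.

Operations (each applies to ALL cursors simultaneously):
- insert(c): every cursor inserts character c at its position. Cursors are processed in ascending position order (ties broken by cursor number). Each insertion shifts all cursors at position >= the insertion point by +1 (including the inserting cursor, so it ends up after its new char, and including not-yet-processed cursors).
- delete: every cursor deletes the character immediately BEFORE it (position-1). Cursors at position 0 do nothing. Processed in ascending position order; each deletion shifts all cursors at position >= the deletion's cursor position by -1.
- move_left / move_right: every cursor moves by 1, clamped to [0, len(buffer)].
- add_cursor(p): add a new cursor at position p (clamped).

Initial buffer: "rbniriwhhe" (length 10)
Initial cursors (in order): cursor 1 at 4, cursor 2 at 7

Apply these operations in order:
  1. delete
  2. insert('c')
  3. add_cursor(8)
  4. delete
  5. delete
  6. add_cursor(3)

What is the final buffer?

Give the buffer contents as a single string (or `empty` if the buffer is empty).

Answer: rbhe

Derivation:
After op 1 (delete): buffer="rbnrihhe" (len 8), cursors c1@3 c2@5, authorship ........
After op 2 (insert('c')): buffer="rbncrichhe" (len 10), cursors c1@4 c2@7, authorship ...1..2...
After op 3 (add_cursor(8)): buffer="rbncrichhe" (len 10), cursors c1@4 c2@7 c3@8, authorship ...1..2...
After op 4 (delete): buffer="rbnrihe" (len 7), cursors c1@3 c2@5 c3@5, authorship .......
After op 5 (delete): buffer="rbhe" (len 4), cursors c1@2 c2@2 c3@2, authorship ....
After op 6 (add_cursor(3)): buffer="rbhe" (len 4), cursors c1@2 c2@2 c3@2 c4@3, authorship ....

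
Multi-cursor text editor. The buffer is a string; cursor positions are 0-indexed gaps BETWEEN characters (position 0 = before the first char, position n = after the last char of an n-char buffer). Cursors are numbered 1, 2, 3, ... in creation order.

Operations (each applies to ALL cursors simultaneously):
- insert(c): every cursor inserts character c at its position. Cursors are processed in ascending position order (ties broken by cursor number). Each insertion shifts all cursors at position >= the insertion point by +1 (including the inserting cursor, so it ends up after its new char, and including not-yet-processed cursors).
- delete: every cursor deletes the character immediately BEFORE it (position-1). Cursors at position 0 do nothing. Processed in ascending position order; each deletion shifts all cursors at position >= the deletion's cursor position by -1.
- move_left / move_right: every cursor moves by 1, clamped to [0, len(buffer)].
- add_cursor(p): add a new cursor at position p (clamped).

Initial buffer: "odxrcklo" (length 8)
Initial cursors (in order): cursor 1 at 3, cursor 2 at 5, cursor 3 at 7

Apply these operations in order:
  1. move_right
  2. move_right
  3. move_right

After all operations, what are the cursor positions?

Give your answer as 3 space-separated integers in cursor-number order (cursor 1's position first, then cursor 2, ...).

Answer: 6 8 8

Derivation:
After op 1 (move_right): buffer="odxrcklo" (len 8), cursors c1@4 c2@6 c3@8, authorship ........
After op 2 (move_right): buffer="odxrcklo" (len 8), cursors c1@5 c2@7 c3@8, authorship ........
After op 3 (move_right): buffer="odxrcklo" (len 8), cursors c1@6 c2@8 c3@8, authorship ........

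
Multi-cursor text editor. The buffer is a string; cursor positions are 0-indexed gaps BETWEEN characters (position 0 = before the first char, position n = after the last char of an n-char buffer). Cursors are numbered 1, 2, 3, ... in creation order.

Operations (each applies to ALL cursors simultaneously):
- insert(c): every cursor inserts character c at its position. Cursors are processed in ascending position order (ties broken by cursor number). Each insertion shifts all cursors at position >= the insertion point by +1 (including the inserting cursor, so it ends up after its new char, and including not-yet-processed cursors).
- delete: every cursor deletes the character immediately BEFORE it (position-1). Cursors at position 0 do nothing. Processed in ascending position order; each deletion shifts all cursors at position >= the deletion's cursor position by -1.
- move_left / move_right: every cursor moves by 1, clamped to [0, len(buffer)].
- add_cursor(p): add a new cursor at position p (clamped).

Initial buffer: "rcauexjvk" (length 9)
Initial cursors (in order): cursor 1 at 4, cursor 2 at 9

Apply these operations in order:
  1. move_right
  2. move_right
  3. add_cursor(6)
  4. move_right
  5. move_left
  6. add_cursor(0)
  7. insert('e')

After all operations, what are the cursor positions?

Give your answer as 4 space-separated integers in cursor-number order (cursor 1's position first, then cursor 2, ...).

After op 1 (move_right): buffer="rcauexjvk" (len 9), cursors c1@5 c2@9, authorship .........
After op 2 (move_right): buffer="rcauexjvk" (len 9), cursors c1@6 c2@9, authorship .........
After op 3 (add_cursor(6)): buffer="rcauexjvk" (len 9), cursors c1@6 c3@6 c2@9, authorship .........
After op 4 (move_right): buffer="rcauexjvk" (len 9), cursors c1@7 c3@7 c2@9, authorship .........
After op 5 (move_left): buffer="rcauexjvk" (len 9), cursors c1@6 c3@6 c2@8, authorship .........
After op 6 (add_cursor(0)): buffer="rcauexjvk" (len 9), cursors c4@0 c1@6 c3@6 c2@8, authorship .........
After op 7 (insert('e')): buffer="ercauexeejvek" (len 13), cursors c4@1 c1@9 c3@9 c2@12, authorship 4......13..2.

Answer: 9 12 9 1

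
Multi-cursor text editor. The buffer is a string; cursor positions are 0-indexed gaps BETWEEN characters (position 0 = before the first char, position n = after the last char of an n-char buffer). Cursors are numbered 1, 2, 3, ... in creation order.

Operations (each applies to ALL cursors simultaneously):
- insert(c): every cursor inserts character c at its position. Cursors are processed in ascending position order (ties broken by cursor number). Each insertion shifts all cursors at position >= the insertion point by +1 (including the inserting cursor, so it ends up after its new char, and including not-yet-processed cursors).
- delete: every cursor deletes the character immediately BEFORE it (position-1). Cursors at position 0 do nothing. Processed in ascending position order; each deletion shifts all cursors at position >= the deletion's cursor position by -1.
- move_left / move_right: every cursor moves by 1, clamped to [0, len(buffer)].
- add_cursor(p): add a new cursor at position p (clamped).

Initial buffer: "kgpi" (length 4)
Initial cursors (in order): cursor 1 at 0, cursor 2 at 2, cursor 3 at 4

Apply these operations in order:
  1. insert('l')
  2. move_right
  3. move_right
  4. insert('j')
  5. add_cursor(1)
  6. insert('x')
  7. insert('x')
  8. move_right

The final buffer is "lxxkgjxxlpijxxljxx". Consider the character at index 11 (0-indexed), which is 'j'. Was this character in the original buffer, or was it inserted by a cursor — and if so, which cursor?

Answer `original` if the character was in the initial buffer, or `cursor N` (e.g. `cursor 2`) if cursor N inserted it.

After op 1 (insert('l')): buffer="lkglpil" (len 7), cursors c1@1 c2@4 c3@7, authorship 1..2..3
After op 2 (move_right): buffer="lkglpil" (len 7), cursors c1@2 c2@5 c3@7, authorship 1..2..3
After op 3 (move_right): buffer="lkglpil" (len 7), cursors c1@3 c2@6 c3@7, authorship 1..2..3
After op 4 (insert('j')): buffer="lkgjlpijlj" (len 10), cursors c1@4 c2@8 c3@10, authorship 1..12..233
After op 5 (add_cursor(1)): buffer="lkgjlpijlj" (len 10), cursors c4@1 c1@4 c2@8 c3@10, authorship 1..12..233
After op 6 (insert('x')): buffer="lxkgjxlpijxljx" (len 14), cursors c4@2 c1@6 c2@11 c3@14, authorship 14..112..22333
After op 7 (insert('x')): buffer="lxxkgjxxlpijxxljxx" (len 18), cursors c4@3 c1@8 c2@14 c3@18, authorship 144..1112..2223333
After op 8 (move_right): buffer="lxxkgjxxlpijxxljxx" (len 18), cursors c4@4 c1@9 c2@15 c3@18, authorship 144..1112..2223333
Authorship (.=original, N=cursor N): 1 4 4 . . 1 1 1 2 . . 2 2 2 3 3 3 3
Index 11: author = 2

Answer: cursor 2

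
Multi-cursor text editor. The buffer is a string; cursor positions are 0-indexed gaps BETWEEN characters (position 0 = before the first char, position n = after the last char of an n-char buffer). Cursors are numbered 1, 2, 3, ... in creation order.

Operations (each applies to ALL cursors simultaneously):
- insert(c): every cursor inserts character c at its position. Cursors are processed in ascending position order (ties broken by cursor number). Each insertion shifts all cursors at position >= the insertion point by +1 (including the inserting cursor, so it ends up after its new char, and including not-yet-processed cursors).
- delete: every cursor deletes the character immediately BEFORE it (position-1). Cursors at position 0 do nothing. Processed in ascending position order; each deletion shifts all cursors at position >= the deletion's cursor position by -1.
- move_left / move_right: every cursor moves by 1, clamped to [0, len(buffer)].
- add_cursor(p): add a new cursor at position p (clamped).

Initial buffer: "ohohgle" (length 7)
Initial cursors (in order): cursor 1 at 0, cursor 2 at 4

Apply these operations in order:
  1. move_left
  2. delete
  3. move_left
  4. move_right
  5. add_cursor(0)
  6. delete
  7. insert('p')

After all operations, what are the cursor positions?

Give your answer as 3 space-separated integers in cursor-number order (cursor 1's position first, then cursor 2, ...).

Answer: 3 3 3

Derivation:
After op 1 (move_left): buffer="ohohgle" (len 7), cursors c1@0 c2@3, authorship .......
After op 2 (delete): buffer="ohhgle" (len 6), cursors c1@0 c2@2, authorship ......
After op 3 (move_left): buffer="ohhgle" (len 6), cursors c1@0 c2@1, authorship ......
After op 4 (move_right): buffer="ohhgle" (len 6), cursors c1@1 c2@2, authorship ......
After op 5 (add_cursor(0)): buffer="ohhgle" (len 6), cursors c3@0 c1@1 c2@2, authorship ......
After op 6 (delete): buffer="hgle" (len 4), cursors c1@0 c2@0 c3@0, authorship ....
After op 7 (insert('p')): buffer="ppphgle" (len 7), cursors c1@3 c2@3 c3@3, authorship 123....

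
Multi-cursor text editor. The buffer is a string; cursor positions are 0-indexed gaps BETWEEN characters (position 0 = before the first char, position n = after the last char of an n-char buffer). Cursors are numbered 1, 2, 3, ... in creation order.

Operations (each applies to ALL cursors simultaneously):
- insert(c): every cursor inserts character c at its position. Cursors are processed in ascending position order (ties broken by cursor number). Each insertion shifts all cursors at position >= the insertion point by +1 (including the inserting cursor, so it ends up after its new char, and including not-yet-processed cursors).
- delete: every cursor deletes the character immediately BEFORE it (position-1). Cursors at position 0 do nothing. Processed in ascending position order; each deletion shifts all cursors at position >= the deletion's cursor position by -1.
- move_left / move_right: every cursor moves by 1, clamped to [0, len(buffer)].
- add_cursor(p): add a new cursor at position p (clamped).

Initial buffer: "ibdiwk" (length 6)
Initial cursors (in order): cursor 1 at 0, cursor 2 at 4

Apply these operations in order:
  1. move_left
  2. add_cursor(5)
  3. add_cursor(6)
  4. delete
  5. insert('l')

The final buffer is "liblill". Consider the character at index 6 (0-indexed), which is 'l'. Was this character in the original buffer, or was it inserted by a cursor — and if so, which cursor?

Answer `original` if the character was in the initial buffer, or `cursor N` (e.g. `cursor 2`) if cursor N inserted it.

Answer: cursor 4

Derivation:
After op 1 (move_left): buffer="ibdiwk" (len 6), cursors c1@0 c2@3, authorship ......
After op 2 (add_cursor(5)): buffer="ibdiwk" (len 6), cursors c1@0 c2@3 c3@5, authorship ......
After op 3 (add_cursor(6)): buffer="ibdiwk" (len 6), cursors c1@0 c2@3 c3@5 c4@6, authorship ......
After op 4 (delete): buffer="ibi" (len 3), cursors c1@0 c2@2 c3@3 c4@3, authorship ...
After op 5 (insert('l')): buffer="liblill" (len 7), cursors c1@1 c2@4 c3@7 c4@7, authorship 1..2.34
Authorship (.=original, N=cursor N): 1 . . 2 . 3 4
Index 6: author = 4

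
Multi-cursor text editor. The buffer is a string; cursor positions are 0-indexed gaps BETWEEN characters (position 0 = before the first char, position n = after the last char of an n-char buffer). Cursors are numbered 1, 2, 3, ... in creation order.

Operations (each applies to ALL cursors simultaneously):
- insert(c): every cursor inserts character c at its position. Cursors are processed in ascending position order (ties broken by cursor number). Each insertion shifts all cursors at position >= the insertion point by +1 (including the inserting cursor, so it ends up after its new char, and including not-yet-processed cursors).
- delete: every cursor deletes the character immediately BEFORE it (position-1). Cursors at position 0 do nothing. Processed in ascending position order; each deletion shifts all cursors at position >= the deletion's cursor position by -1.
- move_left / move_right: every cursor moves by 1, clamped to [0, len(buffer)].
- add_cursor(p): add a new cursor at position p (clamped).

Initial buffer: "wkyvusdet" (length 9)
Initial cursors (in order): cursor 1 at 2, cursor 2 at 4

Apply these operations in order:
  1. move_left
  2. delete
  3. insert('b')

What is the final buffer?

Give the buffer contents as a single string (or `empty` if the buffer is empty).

Answer: bkbvusdet

Derivation:
After op 1 (move_left): buffer="wkyvusdet" (len 9), cursors c1@1 c2@3, authorship .........
After op 2 (delete): buffer="kvusdet" (len 7), cursors c1@0 c2@1, authorship .......
After op 3 (insert('b')): buffer="bkbvusdet" (len 9), cursors c1@1 c2@3, authorship 1.2......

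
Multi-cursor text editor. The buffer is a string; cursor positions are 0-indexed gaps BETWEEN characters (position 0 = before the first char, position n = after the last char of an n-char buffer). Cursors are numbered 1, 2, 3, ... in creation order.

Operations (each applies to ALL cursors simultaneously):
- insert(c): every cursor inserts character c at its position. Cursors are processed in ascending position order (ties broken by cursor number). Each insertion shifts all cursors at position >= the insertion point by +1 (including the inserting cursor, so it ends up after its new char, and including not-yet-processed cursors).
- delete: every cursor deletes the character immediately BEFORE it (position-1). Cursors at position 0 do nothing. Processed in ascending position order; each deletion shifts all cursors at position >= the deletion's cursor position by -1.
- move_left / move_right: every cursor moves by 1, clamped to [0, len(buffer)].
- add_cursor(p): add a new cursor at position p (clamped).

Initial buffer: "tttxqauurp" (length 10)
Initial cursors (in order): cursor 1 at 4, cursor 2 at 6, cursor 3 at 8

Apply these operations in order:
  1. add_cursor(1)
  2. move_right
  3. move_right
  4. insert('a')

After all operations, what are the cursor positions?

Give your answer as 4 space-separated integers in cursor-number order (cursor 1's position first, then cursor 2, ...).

After op 1 (add_cursor(1)): buffer="tttxqauurp" (len 10), cursors c4@1 c1@4 c2@6 c3@8, authorship ..........
After op 2 (move_right): buffer="tttxqauurp" (len 10), cursors c4@2 c1@5 c2@7 c3@9, authorship ..........
After op 3 (move_right): buffer="tttxqauurp" (len 10), cursors c4@3 c1@6 c2@8 c3@10, authorship ..........
After op 4 (insert('a')): buffer="tttaxqaauuarpa" (len 14), cursors c4@4 c1@8 c2@11 c3@14, authorship ...4...1..2..3

Answer: 8 11 14 4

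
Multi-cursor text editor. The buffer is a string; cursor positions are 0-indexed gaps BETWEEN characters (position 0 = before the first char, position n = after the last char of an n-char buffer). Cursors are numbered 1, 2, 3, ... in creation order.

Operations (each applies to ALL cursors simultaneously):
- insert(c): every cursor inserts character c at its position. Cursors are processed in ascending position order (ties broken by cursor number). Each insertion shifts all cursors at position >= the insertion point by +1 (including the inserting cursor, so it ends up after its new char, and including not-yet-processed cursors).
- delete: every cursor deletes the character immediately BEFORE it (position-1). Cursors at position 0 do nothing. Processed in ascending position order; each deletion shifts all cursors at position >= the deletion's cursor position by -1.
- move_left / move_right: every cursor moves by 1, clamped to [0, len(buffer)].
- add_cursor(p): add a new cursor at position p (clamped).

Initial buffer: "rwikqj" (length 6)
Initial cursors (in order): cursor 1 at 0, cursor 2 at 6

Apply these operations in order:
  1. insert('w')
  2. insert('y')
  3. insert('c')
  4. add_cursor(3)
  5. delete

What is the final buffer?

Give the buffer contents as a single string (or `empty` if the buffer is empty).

Answer: wrwikqjwy

Derivation:
After op 1 (insert('w')): buffer="wrwikqjw" (len 8), cursors c1@1 c2@8, authorship 1......2
After op 2 (insert('y')): buffer="wyrwikqjwy" (len 10), cursors c1@2 c2@10, authorship 11......22
After op 3 (insert('c')): buffer="wycrwikqjwyc" (len 12), cursors c1@3 c2@12, authorship 111......222
After op 4 (add_cursor(3)): buffer="wycrwikqjwyc" (len 12), cursors c1@3 c3@3 c2@12, authorship 111......222
After op 5 (delete): buffer="wrwikqjwy" (len 9), cursors c1@1 c3@1 c2@9, authorship 1......22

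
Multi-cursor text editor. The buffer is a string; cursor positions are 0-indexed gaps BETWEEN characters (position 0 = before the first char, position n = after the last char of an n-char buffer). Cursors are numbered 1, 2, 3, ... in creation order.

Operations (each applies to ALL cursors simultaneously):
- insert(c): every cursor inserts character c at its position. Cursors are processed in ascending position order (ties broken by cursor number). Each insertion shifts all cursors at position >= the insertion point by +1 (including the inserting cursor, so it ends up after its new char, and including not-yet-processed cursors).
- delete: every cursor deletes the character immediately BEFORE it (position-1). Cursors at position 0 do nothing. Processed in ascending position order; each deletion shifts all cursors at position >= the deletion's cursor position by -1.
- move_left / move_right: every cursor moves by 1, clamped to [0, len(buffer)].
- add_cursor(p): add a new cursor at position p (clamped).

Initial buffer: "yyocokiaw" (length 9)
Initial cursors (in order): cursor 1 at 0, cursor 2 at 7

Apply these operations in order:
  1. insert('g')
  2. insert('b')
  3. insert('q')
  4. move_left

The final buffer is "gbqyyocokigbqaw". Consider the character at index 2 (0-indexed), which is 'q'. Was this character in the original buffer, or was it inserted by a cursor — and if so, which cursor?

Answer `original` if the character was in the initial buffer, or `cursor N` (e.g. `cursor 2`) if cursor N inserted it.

After op 1 (insert('g')): buffer="gyyocokigaw" (len 11), cursors c1@1 c2@9, authorship 1.......2..
After op 2 (insert('b')): buffer="gbyyocokigbaw" (len 13), cursors c1@2 c2@11, authorship 11.......22..
After op 3 (insert('q')): buffer="gbqyyocokigbqaw" (len 15), cursors c1@3 c2@13, authorship 111.......222..
After op 4 (move_left): buffer="gbqyyocokigbqaw" (len 15), cursors c1@2 c2@12, authorship 111.......222..
Authorship (.=original, N=cursor N): 1 1 1 . . . . . . . 2 2 2 . .
Index 2: author = 1

Answer: cursor 1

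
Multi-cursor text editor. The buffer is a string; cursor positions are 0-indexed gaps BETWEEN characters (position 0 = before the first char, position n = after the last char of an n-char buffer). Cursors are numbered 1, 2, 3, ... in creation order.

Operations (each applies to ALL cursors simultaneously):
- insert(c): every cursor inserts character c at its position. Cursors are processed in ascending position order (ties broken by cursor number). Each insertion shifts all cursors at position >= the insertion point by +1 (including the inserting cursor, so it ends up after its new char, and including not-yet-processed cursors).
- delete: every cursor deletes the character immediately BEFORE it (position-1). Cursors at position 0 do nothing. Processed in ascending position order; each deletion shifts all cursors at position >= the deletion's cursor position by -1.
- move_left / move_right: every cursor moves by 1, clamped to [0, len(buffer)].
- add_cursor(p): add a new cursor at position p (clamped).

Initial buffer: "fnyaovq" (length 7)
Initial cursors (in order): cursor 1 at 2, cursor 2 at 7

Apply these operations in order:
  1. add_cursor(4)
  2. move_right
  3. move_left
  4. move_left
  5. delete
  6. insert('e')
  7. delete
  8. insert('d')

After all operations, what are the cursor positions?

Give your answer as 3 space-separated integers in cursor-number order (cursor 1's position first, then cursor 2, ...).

Answer: 1 5 3

Derivation:
After op 1 (add_cursor(4)): buffer="fnyaovq" (len 7), cursors c1@2 c3@4 c2@7, authorship .......
After op 2 (move_right): buffer="fnyaovq" (len 7), cursors c1@3 c3@5 c2@7, authorship .......
After op 3 (move_left): buffer="fnyaovq" (len 7), cursors c1@2 c3@4 c2@6, authorship .......
After op 4 (move_left): buffer="fnyaovq" (len 7), cursors c1@1 c3@3 c2@5, authorship .......
After op 5 (delete): buffer="navq" (len 4), cursors c1@0 c3@1 c2@2, authorship ....
After op 6 (insert('e')): buffer="eneaevq" (len 7), cursors c1@1 c3@3 c2@5, authorship 1.3.2..
After op 7 (delete): buffer="navq" (len 4), cursors c1@0 c3@1 c2@2, authorship ....
After op 8 (insert('d')): buffer="dndadvq" (len 7), cursors c1@1 c3@3 c2@5, authorship 1.3.2..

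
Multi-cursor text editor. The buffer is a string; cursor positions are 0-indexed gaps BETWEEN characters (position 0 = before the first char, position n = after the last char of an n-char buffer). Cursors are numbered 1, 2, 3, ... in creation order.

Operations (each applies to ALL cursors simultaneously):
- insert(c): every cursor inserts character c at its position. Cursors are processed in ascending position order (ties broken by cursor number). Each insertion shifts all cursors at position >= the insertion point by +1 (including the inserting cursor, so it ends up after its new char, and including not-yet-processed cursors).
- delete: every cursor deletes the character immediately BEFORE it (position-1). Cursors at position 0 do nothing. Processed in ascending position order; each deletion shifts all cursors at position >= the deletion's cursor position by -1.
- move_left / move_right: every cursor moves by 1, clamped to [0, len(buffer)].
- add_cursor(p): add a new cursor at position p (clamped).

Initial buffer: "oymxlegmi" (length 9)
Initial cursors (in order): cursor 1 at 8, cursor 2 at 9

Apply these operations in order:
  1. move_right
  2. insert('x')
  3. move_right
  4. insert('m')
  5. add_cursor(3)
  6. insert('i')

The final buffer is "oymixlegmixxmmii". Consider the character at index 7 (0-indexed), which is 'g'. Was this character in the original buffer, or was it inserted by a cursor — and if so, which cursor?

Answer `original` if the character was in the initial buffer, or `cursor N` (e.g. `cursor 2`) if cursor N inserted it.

After op 1 (move_right): buffer="oymxlegmi" (len 9), cursors c1@9 c2@9, authorship .........
After op 2 (insert('x')): buffer="oymxlegmixx" (len 11), cursors c1@11 c2@11, authorship .........12
After op 3 (move_right): buffer="oymxlegmixx" (len 11), cursors c1@11 c2@11, authorship .........12
After op 4 (insert('m')): buffer="oymxlegmixxmm" (len 13), cursors c1@13 c2@13, authorship .........1212
After op 5 (add_cursor(3)): buffer="oymxlegmixxmm" (len 13), cursors c3@3 c1@13 c2@13, authorship .........1212
After op 6 (insert('i')): buffer="oymixlegmixxmmii" (len 16), cursors c3@4 c1@16 c2@16, authorship ...3......121212
Authorship (.=original, N=cursor N): . . . 3 . . . . . . 1 2 1 2 1 2
Index 7: author = original

Answer: original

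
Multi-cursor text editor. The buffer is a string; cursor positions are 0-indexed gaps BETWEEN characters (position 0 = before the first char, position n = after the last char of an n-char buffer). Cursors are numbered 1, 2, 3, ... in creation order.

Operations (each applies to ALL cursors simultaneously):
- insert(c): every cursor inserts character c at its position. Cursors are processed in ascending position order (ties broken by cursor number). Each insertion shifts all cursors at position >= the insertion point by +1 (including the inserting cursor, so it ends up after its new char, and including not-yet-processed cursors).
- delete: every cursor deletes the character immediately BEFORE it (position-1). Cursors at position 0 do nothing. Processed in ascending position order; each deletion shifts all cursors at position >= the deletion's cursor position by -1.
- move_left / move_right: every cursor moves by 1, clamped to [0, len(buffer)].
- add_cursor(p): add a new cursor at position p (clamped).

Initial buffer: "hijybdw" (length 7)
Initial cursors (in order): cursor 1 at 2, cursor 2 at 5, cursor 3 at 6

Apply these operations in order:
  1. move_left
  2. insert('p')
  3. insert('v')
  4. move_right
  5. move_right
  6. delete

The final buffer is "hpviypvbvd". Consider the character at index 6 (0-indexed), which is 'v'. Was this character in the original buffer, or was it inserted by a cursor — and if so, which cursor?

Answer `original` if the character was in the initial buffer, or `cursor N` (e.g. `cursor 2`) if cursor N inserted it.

After op 1 (move_left): buffer="hijybdw" (len 7), cursors c1@1 c2@4 c3@5, authorship .......
After op 2 (insert('p')): buffer="hpijypbpdw" (len 10), cursors c1@2 c2@6 c3@8, authorship .1...2.3..
After op 3 (insert('v')): buffer="hpvijypvbpvdw" (len 13), cursors c1@3 c2@8 c3@11, authorship .11...22.33..
After op 4 (move_right): buffer="hpvijypvbpvdw" (len 13), cursors c1@4 c2@9 c3@12, authorship .11...22.33..
After op 5 (move_right): buffer="hpvijypvbpvdw" (len 13), cursors c1@5 c2@10 c3@13, authorship .11...22.33..
After op 6 (delete): buffer="hpviypvbvd" (len 10), cursors c1@4 c2@8 c3@10, authorship .11..22.3.
Authorship (.=original, N=cursor N): . 1 1 . . 2 2 . 3 .
Index 6: author = 2

Answer: cursor 2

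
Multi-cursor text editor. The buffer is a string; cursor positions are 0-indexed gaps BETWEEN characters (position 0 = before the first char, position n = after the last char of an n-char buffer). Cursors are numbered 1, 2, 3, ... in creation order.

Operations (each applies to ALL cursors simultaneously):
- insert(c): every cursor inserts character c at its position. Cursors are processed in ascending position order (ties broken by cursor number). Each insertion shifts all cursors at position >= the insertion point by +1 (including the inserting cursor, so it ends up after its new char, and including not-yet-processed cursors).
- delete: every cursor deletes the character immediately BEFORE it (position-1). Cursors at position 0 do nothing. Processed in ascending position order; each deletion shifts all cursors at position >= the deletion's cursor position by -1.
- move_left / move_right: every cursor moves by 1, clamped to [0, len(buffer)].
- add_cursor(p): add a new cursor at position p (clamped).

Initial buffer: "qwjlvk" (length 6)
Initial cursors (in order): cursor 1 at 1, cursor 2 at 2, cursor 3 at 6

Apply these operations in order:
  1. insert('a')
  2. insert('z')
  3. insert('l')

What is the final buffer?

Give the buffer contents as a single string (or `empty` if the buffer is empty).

Answer: qazlwazljlvkazl

Derivation:
After op 1 (insert('a')): buffer="qawajlvka" (len 9), cursors c1@2 c2@4 c3@9, authorship .1.2....3
After op 2 (insert('z')): buffer="qazwazjlvkaz" (len 12), cursors c1@3 c2@6 c3@12, authorship .11.22....33
After op 3 (insert('l')): buffer="qazlwazljlvkazl" (len 15), cursors c1@4 c2@8 c3@15, authorship .111.222....333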